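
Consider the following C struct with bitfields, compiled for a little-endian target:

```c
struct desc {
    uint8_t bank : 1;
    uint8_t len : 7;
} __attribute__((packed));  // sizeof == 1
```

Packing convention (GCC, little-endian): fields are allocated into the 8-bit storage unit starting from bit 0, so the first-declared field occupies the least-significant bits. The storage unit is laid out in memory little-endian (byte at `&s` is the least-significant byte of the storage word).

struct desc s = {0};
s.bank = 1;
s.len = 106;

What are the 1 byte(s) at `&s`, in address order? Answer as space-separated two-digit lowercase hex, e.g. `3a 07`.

bank:1 = 1 → 0x1 << 0 → word 0x01
len:7 = 106 → 0x6a << 1 → word 0xd5
word = 0xd5 → little-endian bytes:
  [0]=0xd5

d5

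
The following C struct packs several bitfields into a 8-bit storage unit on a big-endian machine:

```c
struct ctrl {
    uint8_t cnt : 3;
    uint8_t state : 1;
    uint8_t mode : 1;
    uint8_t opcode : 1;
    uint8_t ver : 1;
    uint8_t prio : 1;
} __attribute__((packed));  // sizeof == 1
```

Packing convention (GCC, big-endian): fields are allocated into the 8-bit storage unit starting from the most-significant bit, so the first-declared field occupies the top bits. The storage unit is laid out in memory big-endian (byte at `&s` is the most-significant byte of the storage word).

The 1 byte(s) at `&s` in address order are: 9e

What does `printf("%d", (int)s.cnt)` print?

[0]=0x9e (big-endian) → word 0x9e
cnt:3 @ bit 5 → (0x9e>>5)&0x7 = 0x4  ←
state:1 @ bit 4 → (0x9e>>4)&0x1 = 0x1
mode:1 @ bit 3 → (0x9e>>3)&0x1 = 0x1
opcode:1 @ bit 2 → (0x9e>>2)&0x1 = 0x1
ver:1 @ bit 1 → (0x9e>>1)&0x1 = 0x1
prio:1 @ bit 0 → (0x9e>>0)&0x1 = 0x0

4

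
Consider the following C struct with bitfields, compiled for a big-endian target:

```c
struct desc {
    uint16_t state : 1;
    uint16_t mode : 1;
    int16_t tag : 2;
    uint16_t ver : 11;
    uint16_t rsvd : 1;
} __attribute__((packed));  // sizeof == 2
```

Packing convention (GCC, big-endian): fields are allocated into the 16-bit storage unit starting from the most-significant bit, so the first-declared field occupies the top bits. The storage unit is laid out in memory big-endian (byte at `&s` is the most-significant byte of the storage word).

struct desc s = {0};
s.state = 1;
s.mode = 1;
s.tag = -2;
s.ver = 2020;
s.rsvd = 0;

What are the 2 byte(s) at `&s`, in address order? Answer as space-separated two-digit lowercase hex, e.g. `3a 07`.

state (1b) val=1 bits=0x1 at bit 15: 0x8000
mode (1b) val=1 bits=0x1 at bit 14: 0xc000
tag (2b) val=-2 bits=0x2 at bit 12: 0xe000
ver (11b) val=2020 bits=0x7e4 at bit 1: 0xefc8
rsvd (1b) val=0 bits=0x0 at bit 0: 0xefc8
word = 0xefc8 → big-endian bytes:
  [0]=0xef  [1]=0xc8

ef c8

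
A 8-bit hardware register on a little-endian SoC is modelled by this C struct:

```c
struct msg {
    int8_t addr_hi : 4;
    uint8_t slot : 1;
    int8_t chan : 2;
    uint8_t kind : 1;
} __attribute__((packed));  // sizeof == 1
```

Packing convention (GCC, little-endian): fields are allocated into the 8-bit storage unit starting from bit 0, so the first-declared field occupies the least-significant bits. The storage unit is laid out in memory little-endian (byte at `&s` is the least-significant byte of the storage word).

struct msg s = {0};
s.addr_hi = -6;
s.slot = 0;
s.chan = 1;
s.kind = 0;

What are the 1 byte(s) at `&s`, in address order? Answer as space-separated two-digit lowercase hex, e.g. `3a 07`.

addr_hi (4b) val=-6 bits=0xa at bit 0: 0x0a
slot (1b) val=0 bits=0x0 at bit 4: 0x0a
chan (2b) val=1 bits=0x1 at bit 5: 0x2a
kind (1b) val=0 bits=0x0 at bit 7: 0x2a
word = 0x2a → little-endian bytes:
  [0]=0x2a

2a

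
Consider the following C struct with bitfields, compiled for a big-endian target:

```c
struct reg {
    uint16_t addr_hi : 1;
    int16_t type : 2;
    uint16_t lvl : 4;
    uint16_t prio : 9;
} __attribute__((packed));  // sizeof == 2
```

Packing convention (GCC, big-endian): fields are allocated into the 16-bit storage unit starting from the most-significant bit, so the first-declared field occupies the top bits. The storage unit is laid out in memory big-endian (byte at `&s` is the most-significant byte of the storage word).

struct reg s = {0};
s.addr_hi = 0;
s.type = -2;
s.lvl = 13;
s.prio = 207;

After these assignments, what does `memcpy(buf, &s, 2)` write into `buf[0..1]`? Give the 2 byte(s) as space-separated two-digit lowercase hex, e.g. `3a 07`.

5a cf

addr_hi (1b) val=0 bits=0x0 at bit 15: 0x0000
type (2b) val=-2 bits=0x2 at bit 13: 0x4000
lvl (4b) val=13 bits=0xd at bit 9: 0x5a00
prio (9b) val=207 bits=0xcf at bit 0: 0x5acf
word = 0x5acf → big-endian bytes:
  [0]=0x5a  [1]=0xcf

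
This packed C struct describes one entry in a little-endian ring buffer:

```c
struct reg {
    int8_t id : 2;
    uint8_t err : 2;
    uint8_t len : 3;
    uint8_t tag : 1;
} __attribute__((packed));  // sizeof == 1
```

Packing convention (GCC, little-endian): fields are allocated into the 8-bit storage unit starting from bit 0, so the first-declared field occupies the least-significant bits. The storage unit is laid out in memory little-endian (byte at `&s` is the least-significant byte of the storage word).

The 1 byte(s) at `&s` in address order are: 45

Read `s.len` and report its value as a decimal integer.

[0]=0x45 (little-endian) → word 0x45
id [0+:2] = (word>>0) & 0x3 = 1
err [2+:2] = (word>>2) & 0x3 = 1
len [4+:3] = (word>>4) & 0x7 = 4  ←
tag [7+:1] = (word>>7) & 0x1 = 0

4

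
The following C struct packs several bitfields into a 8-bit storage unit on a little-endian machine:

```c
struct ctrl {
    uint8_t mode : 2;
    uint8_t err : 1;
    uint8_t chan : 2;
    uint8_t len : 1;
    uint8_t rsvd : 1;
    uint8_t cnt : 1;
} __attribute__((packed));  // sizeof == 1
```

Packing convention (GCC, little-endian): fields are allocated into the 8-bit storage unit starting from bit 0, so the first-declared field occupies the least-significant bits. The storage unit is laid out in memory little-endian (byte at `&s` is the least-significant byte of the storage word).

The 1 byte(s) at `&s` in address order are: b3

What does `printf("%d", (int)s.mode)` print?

[0]=0xb3 (little-endian) → word 0xb3
mode:2 @ bit 0 → (0xb3>>0)&0x3 = 0x3  ←
err:1 @ bit 2 → (0xb3>>2)&0x1 = 0x0
chan:2 @ bit 3 → (0xb3>>3)&0x3 = 0x2
len:1 @ bit 5 → (0xb3>>5)&0x1 = 0x1
rsvd:1 @ bit 6 → (0xb3>>6)&0x1 = 0x0
cnt:1 @ bit 7 → (0xb3>>7)&0x1 = 0x1

3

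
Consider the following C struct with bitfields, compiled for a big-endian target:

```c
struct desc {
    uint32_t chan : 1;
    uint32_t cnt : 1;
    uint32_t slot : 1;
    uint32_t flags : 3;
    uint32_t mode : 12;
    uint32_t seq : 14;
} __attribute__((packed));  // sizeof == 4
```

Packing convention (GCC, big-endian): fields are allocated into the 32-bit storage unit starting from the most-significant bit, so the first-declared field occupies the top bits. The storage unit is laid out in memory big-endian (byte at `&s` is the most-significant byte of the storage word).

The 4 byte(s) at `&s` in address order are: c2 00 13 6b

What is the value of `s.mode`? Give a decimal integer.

2048

[0]=0xc2 [1]=0x00 [2]=0x13 [3]=0x6b (big-endian) → word 0xc200136b
chan [31+:1] = (word>>31) & 0x1 = 1
cnt [30+:1] = (word>>30) & 0x1 = 1
slot [29+:1] = (word>>29) & 0x1 = 0
flags [26+:3] = (word>>26) & 0x7 = 0
mode [14+:12] = (word>>14) & 0xfff = 2048  ←
seq [0+:14] = (word>>0) & 0x3fff = 4971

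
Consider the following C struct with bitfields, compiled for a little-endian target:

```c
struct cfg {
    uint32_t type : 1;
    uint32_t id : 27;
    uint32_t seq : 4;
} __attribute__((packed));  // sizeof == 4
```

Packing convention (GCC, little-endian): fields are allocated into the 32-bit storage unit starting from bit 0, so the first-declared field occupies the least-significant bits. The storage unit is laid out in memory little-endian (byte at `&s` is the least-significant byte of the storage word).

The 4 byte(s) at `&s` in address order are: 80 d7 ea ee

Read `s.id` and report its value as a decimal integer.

125135808

[0]=0x80 [1]=0xd7 [2]=0xea [3]=0xee (little-endian) → word 0xeeead780
type [0+:1] = (word>>0) & 0x1 = 0
id [1+:27] = (word>>1) & 0x7ffffff = 125135808  ←
seq [28+:4] = (word>>28) & 0xf = 14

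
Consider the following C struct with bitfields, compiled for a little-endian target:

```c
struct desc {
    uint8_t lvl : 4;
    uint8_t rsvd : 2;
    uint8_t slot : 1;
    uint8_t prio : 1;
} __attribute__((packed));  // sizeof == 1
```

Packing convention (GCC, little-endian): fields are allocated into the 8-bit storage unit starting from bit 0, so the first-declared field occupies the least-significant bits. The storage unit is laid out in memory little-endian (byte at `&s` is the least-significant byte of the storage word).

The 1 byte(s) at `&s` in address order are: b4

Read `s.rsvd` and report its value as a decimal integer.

[0]=0xb4 (little-endian) → word 0xb4
lvl:4 @ bit 0 → (0xb4>>0)&0xf = 0x4
rsvd:2 @ bit 4 → (0xb4>>4)&0x3 = 0x3  ←
slot:1 @ bit 6 → (0xb4>>6)&0x1 = 0x0
prio:1 @ bit 7 → (0xb4>>7)&0x1 = 0x1

3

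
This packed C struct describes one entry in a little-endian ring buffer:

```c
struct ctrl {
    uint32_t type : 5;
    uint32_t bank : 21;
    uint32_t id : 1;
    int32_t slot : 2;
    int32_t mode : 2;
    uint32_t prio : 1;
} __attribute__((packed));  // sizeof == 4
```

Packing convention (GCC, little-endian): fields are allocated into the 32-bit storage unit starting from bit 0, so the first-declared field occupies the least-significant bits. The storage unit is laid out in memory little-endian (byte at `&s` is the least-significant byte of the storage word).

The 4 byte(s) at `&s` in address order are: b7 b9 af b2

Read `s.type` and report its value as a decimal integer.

23

[0]=0xb7 [1]=0xb9 [2]=0xaf [3]=0xb2 (little-endian) → word 0xb2afb9b7
type:5 @ bit 0 → (0xb2afb9b7>>0)&0x1f = 0x17  ←
bank:21 @ bit 5 → (0xb2afb9b7>>5)&0x1fffff = 0x157dcd
id:1 @ bit 26 → (0xb2afb9b7>>26)&0x1 = 0x0
slot:2 @ bit 27 → (0xb2afb9b7>>27)&0x3 = 0x2
mode:2 @ bit 29 → (0xb2afb9b7>>29)&0x3 = 0x1
prio:1 @ bit 31 → (0xb2afb9b7>>31)&0x1 = 0x1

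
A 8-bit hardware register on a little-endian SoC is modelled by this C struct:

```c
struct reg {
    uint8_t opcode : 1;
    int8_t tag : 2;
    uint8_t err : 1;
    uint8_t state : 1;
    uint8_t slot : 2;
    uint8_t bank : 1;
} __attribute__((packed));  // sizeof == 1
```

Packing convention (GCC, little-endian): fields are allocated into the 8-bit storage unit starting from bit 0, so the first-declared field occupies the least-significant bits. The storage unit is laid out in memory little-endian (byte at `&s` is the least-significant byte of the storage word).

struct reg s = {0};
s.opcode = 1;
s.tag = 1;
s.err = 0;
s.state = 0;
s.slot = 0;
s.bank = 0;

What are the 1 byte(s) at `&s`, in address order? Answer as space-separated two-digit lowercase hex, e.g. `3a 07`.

03

opcode (1b) val=1 bits=0x1 at bit 0: 0x01
tag (2b) val=1 bits=0x1 at bit 1: 0x03
err (1b) val=0 bits=0x0 at bit 3: 0x03
state (1b) val=0 bits=0x0 at bit 4: 0x03
slot (2b) val=0 bits=0x0 at bit 5: 0x03
bank (1b) val=0 bits=0x0 at bit 7: 0x03
word = 0x03 → little-endian bytes:
  [0]=0x03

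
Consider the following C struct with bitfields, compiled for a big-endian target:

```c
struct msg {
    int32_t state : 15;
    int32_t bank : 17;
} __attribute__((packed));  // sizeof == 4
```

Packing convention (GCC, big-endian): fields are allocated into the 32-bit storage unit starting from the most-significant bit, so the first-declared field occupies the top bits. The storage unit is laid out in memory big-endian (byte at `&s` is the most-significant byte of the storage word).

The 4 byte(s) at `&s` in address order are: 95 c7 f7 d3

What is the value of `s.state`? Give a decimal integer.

[0]=0x95 [1]=0xc7 [2]=0xf7 [3]=0xd3 (big-endian) → word 0x95c7f7d3
state:15 @ bit 17 → (0x95c7f7d3>>17)&0x7fff = 0x4ae3  ←
bank:17 @ bit 0 → (0x95c7f7d3>>0)&0x1ffff = 0x1f7d3
state signed 15b, MSB=1: 19171 - 32768 = -13597

-13597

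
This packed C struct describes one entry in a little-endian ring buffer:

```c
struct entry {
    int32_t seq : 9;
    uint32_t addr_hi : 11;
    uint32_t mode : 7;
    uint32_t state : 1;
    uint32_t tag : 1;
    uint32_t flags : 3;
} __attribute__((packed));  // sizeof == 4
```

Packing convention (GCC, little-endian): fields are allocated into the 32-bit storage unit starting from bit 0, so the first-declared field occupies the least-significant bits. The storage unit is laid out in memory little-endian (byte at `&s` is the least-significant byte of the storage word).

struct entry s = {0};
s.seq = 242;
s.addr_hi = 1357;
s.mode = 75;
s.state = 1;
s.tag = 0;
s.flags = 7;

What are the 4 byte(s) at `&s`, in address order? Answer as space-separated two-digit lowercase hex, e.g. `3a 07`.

seq (9b) val=242 bits=0xf2 at bit 0: 0x000000f2
addr_hi (11b) val=1357 bits=0x54d at bit 9: 0x000a9af2
mode (7b) val=75 bits=0x4b at bit 20: 0x04ba9af2
state (1b) val=1 bits=0x1 at bit 27: 0x0cba9af2
tag (1b) val=0 bits=0x0 at bit 28: 0x0cba9af2
flags (3b) val=7 bits=0x7 at bit 29: 0xecba9af2
word = 0xecba9af2 → little-endian bytes:
  [0]=0xf2  [1]=0x9a  [2]=0xba  [3]=0xec

f2 9a ba ec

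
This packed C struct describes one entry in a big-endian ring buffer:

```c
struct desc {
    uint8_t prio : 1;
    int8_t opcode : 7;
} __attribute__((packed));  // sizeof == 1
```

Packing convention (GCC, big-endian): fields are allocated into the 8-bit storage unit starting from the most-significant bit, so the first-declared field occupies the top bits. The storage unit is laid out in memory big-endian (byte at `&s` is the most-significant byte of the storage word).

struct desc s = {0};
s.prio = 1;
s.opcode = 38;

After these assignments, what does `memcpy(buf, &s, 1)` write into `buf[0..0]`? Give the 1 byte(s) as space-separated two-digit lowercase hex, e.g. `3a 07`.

a6

prio:1 = 1 → 0x1 << 7 → word 0x80
opcode:7 = 38 → 0x26 << 0 → word 0xa6
word = 0xa6 → big-endian bytes:
  [0]=0xa6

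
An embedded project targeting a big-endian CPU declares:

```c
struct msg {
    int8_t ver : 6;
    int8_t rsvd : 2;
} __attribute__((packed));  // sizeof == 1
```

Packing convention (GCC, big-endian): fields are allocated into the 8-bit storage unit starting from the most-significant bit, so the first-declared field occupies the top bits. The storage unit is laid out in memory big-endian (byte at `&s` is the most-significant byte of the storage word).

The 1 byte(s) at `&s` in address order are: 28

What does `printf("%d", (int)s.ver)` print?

10

[0]=0x28 (big-endian) → word 0x28
ver [2+:6] = (word>>2) & 0x3f = 10  ←
rsvd [0+:2] = (word>>0) & 0x3 = 0
ver signed 6b, MSB=0: value = 10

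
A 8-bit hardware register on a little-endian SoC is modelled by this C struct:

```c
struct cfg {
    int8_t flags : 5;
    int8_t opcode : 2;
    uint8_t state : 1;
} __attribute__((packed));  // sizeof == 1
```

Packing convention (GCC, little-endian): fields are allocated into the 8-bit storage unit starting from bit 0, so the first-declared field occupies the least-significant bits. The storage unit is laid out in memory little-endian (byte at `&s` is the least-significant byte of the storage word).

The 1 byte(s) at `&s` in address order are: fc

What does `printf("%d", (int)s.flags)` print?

[0]=0xfc (little-endian) → word 0xfc
flags [0+:5] = (word>>0) & 0x1f = 28  ←
opcode [5+:2] = (word>>5) & 0x3 = 3
state [7+:1] = (word>>7) & 0x1 = 1
flags signed 5b, MSB=1: 28 - 32 = -4

-4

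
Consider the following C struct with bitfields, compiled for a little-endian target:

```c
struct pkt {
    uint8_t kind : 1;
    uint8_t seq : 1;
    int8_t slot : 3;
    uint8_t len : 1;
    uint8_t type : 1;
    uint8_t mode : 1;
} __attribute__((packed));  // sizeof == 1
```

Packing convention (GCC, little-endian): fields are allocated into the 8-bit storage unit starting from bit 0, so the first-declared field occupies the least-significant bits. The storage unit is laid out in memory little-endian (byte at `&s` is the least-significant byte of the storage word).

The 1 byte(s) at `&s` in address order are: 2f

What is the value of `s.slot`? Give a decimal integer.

[0]=0x2f (little-endian) → word 0x2f
kind [0+:1] = (word>>0) & 0x1 = 1
seq [1+:1] = (word>>1) & 0x1 = 1
slot [2+:3] = (word>>2) & 0x7 = 3  ←
len [5+:1] = (word>>5) & 0x1 = 1
type [6+:1] = (word>>6) & 0x1 = 0
mode [7+:1] = (word>>7) & 0x1 = 0
slot signed 3b, MSB=0: value = 3

3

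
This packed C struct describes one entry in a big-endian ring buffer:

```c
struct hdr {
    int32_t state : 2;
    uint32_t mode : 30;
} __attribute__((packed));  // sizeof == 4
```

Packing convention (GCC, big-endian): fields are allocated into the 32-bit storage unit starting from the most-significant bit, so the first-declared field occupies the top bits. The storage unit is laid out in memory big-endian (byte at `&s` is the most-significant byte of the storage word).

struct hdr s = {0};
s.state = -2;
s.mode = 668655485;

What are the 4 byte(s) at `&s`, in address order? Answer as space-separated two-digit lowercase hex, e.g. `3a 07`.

a7 da df 7d

state (2b) val=-2 bits=0x2 at bit 30: 0x80000000
mode (30b) val=668655485 bits=0x27dadf7d at bit 0: 0xa7dadf7d
word = 0xa7dadf7d → big-endian bytes:
  [0]=0xa7  [1]=0xda  [2]=0xdf  [3]=0x7d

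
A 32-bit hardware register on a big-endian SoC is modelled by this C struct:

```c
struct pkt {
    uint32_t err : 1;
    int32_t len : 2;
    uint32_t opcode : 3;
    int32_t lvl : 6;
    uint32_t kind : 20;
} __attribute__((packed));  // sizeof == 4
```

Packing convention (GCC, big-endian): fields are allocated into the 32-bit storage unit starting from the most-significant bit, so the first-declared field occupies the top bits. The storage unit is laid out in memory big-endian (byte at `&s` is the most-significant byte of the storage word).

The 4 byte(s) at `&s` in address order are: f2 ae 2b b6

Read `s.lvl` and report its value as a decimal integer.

-22

[0]=0xf2 [1]=0xae [2]=0x2b [3]=0xb6 (big-endian) → word 0xf2ae2bb6
err:1 @ bit 31 → (0xf2ae2bb6>>31)&0x1 = 0x1
len:2 @ bit 29 → (0xf2ae2bb6>>29)&0x3 = 0x3
opcode:3 @ bit 26 → (0xf2ae2bb6>>26)&0x7 = 0x4
lvl:6 @ bit 20 → (0xf2ae2bb6>>20)&0x3f = 0x2a  ←
kind:20 @ bit 0 → (0xf2ae2bb6>>0)&0xfffff = 0xe2bb6
lvl signed 6b, MSB=1: 42 - 64 = -22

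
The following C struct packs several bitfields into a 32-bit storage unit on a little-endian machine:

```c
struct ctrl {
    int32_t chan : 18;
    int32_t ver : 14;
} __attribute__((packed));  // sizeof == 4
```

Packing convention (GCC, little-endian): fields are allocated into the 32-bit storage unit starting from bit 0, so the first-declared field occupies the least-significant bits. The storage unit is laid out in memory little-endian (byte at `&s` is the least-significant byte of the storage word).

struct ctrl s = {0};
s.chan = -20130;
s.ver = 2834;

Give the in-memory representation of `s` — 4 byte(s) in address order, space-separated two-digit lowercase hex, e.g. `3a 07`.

5e b1 4b 2c

chan:18 = -20130 → 0x3b15e << 0 → word 0x0003b15e
ver:14 = 2834 → 0xb12 << 18 → word 0x2c4bb15e
word = 0x2c4bb15e → little-endian bytes:
  [0]=0x5e  [1]=0xb1  [2]=0x4b  [3]=0x2c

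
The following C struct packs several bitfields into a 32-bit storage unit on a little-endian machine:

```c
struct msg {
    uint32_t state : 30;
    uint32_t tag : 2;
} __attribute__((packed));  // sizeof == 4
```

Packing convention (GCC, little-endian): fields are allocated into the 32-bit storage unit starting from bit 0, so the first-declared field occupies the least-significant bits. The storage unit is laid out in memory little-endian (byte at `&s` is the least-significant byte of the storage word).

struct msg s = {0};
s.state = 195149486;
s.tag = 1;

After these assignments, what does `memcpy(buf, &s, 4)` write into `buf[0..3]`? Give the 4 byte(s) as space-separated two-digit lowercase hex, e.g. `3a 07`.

[0+:30] state=195149486 & 0x3fffffff = 0xba1beae; word=0x0ba1beae
[30+:2] tag=1 & 0x3 = 0x1; word=0x4ba1beae
word = 0x4ba1beae → little-endian bytes:
  [0]=0xae  [1]=0xbe  [2]=0xa1  [3]=0x4b

ae be a1 4b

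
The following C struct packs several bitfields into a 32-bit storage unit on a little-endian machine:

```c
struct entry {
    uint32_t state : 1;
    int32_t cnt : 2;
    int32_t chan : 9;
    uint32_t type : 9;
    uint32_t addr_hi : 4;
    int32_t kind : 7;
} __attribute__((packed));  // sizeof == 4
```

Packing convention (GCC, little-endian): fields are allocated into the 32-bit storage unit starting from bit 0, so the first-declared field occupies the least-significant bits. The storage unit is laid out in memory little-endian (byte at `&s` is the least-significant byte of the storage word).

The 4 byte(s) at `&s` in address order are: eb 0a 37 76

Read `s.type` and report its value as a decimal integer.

[0]=0xeb [1]=0x0a [2]=0x37 [3]=0x76 (little-endian) → word 0x76370aeb
state:1 @ bit 0 → (0x76370aeb>>0)&0x1 = 0x1
cnt:2 @ bit 1 → (0x76370aeb>>1)&0x3 = 0x1
chan:9 @ bit 3 → (0x76370aeb>>3)&0x1ff = 0x15d
type:9 @ bit 12 → (0x76370aeb>>12)&0x1ff = 0x170  ←
addr_hi:4 @ bit 21 → (0x76370aeb>>21)&0xf = 0x1
kind:7 @ bit 25 → (0x76370aeb>>25)&0x7f = 0x3b

368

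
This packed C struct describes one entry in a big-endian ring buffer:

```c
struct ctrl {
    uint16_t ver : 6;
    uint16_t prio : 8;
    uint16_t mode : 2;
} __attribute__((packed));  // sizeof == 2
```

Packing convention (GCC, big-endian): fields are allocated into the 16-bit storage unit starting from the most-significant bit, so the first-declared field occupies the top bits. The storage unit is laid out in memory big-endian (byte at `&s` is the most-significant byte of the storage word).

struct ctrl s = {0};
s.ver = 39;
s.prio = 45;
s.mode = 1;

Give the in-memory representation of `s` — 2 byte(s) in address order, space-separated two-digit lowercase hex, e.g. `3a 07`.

ver:6 = 39 → 0x27 << 10 → word 0x9c00
prio:8 = 45 → 0x2d << 2 → word 0x9cb4
mode:2 = 1 → 0x1 << 0 → word 0x9cb5
word = 0x9cb5 → big-endian bytes:
  [0]=0x9c  [1]=0xb5

9c b5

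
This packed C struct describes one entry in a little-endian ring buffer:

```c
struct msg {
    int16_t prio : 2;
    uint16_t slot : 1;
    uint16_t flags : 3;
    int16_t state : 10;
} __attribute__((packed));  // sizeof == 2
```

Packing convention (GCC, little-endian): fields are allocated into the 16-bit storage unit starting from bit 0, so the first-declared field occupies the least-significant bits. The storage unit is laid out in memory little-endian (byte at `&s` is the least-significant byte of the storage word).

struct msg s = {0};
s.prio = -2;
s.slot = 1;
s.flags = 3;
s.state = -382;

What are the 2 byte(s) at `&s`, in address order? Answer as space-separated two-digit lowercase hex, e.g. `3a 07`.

9e a0

prio:2 = -2 → 0x2 << 0 → word 0x0002
slot:1 = 1 → 0x1 << 2 → word 0x0006
flags:3 = 3 → 0x3 << 3 → word 0x001e
state:10 = -382 → 0x282 << 6 → word 0xa09e
word = 0xa09e → little-endian bytes:
  [0]=0x9e  [1]=0xa0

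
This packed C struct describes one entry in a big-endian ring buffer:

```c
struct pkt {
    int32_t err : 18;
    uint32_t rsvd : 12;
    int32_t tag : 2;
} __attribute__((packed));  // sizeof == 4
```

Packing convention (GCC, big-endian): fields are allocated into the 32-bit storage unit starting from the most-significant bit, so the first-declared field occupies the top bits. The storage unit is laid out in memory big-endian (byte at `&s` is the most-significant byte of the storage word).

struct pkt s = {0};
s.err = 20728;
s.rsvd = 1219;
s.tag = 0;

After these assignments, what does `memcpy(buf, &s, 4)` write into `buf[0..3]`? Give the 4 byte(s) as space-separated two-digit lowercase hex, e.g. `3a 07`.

[14+:18] err=20728 & 0x3ffff = 0x50f8; word=0x143e0000
[2+:12] rsvd=1219 & 0xfff = 0x4c3; word=0x143e130c
[0+:2] tag=0 & 0x3 = 0x0; word=0x143e130c
word = 0x143e130c → big-endian bytes:
  [0]=0x14  [1]=0x3e  [2]=0x13  [3]=0x0c

14 3e 13 0c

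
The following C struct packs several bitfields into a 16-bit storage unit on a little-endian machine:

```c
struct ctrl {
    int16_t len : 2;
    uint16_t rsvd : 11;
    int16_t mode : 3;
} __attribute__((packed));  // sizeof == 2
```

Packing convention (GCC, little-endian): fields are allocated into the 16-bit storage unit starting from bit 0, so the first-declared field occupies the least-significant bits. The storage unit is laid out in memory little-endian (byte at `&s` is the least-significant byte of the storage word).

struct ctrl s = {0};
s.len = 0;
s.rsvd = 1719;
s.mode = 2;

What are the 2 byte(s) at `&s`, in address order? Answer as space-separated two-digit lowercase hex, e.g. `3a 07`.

[0+:2] len=0 & 0x3 = 0x0; word=0x0000
[2+:11] rsvd=1719 & 0x7ff = 0x6b7; word=0x1adc
[13+:3] mode=2 & 0x7 = 0x2; word=0x5adc
word = 0x5adc → little-endian bytes:
  [0]=0xdc  [1]=0x5a

dc 5a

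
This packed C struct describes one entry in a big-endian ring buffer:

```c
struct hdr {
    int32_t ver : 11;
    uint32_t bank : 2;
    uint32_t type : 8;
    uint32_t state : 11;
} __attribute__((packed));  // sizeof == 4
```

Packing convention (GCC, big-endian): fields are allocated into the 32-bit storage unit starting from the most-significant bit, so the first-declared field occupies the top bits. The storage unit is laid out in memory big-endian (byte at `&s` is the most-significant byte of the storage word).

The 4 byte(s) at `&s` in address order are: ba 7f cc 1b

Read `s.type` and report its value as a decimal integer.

249

[0]=0xba [1]=0x7f [2]=0xcc [3]=0x1b (big-endian) → word 0xba7fcc1b
ver [21+:11] = (word>>21) & 0x7ff = 1491
bank [19+:2] = (word>>19) & 0x3 = 3
type [11+:8] = (word>>11) & 0xff = 249  ←
state [0+:11] = (word>>0) & 0x7ff = 1051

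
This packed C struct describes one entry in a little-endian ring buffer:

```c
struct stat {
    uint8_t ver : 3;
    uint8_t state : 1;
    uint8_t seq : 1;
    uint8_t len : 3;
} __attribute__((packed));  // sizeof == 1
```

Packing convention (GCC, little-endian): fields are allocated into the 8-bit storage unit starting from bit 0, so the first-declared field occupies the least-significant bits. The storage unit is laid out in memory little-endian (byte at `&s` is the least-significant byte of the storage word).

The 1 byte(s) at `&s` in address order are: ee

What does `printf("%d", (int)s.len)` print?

7

[0]=0xee (little-endian) → word 0xee
ver [0+:3] = (word>>0) & 0x7 = 6
state [3+:1] = (word>>3) & 0x1 = 1
seq [4+:1] = (word>>4) & 0x1 = 0
len [5+:3] = (word>>5) & 0x7 = 7  ←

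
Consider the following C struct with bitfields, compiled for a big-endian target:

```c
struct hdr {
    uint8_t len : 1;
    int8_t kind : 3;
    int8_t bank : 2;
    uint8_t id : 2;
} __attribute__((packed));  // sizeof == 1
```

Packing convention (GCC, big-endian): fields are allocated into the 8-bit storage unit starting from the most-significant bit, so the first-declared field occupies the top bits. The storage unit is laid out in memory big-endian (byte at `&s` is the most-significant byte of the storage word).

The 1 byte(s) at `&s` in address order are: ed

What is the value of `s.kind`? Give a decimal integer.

[0]=0xed (big-endian) → word 0xed
len:1 @ bit 7 → (0xed>>7)&0x1 = 0x1
kind:3 @ bit 4 → (0xed>>4)&0x7 = 0x6  ←
bank:2 @ bit 2 → (0xed>>2)&0x3 = 0x3
id:2 @ bit 0 → (0xed>>0)&0x3 = 0x1
kind signed 3b, MSB=1: 6 - 8 = -2

-2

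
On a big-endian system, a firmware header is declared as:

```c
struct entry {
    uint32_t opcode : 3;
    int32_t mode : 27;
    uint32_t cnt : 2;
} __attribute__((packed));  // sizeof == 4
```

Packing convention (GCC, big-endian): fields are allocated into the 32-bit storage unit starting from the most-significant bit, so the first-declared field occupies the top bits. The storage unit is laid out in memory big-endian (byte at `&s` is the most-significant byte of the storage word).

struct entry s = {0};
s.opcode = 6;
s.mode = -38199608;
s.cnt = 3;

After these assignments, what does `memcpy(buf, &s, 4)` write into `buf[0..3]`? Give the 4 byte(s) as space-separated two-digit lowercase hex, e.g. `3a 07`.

d6 e4 7b 23

[29+:3] opcode=6 & 0x7 = 0x6; word=0xc0000000
[2+:27] mode=-38199608 & 0x7ffffff = 0x5b91ec8; word=0xd6e47b20
[0+:2] cnt=3 & 0x3 = 0x3; word=0xd6e47b23
word = 0xd6e47b23 → big-endian bytes:
  [0]=0xd6  [1]=0xe4  [2]=0x7b  [3]=0x23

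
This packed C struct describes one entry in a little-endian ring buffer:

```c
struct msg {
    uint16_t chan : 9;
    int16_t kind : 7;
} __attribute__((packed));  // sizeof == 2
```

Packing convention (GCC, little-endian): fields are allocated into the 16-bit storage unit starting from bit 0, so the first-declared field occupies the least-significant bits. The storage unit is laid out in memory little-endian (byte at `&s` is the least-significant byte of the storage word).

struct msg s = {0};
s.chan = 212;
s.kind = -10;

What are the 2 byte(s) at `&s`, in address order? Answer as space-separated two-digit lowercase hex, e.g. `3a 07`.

d4 ec

chan:9 = 212 → 0xd4 << 0 → word 0x00d4
kind:7 = -10 → 0x76 << 9 → word 0xecd4
word = 0xecd4 → little-endian bytes:
  [0]=0xd4  [1]=0xec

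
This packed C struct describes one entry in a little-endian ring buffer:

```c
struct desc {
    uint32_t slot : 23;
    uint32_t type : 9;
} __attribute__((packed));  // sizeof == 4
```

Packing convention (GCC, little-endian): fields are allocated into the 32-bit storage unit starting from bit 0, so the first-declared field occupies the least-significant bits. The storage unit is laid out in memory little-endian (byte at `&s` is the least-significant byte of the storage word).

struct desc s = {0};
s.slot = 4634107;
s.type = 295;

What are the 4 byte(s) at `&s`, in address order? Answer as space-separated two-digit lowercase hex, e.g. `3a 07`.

fb b5 c6 93

[0+:23] slot=4634107 & 0x7fffff = 0x46b5fb; word=0x0046b5fb
[23+:9] type=295 & 0x1ff = 0x127; word=0x93c6b5fb
word = 0x93c6b5fb → little-endian bytes:
  [0]=0xfb  [1]=0xb5  [2]=0xc6  [3]=0x93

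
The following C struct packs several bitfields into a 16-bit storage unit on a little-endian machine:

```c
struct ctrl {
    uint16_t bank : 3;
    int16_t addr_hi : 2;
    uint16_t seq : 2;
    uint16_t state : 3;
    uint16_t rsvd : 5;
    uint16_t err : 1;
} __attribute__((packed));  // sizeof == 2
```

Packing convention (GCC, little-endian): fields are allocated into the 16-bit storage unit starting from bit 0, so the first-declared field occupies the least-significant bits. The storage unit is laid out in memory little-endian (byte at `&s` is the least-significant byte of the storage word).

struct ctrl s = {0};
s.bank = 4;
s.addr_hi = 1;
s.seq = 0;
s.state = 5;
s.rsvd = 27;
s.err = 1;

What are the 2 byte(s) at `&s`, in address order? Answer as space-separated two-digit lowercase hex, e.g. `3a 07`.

bank:3 = 4 → 0x4 << 0 → word 0x0004
addr_hi:2 = 1 → 0x1 << 3 → word 0x000c
seq:2 = 0 → 0x0 << 5 → word 0x000c
state:3 = 5 → 0x5 << 7 → word 0x028c
rsvd:5 = 27 → 0x1b << 10 → word 0x6e8c
err:1 = 1 → 0x1 << 15 → word 0xee8c
word = 0xee8c → little-endian bytes:
  [0]=0x8c  [1]=0xee

8c ee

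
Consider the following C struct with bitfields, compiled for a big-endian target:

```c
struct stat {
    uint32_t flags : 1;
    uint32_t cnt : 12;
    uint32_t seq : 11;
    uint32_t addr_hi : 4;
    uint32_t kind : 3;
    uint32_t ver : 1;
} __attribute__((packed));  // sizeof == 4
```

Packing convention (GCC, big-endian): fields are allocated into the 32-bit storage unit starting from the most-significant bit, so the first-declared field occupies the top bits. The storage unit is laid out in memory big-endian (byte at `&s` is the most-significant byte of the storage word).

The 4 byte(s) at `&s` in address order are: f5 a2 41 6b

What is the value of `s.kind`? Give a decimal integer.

5

[0]=0xf5 [1]=0xa2 [2]=0x41 [3]=0x6b (big-endian) → word 0xf5a2416b
flags:1 @ bit 31 → (0xf5a2416b>>31)&0x1 = 0x1
cnt:12 @ bit 19 → (0xf5a2416b>>19)&0xfff = 0xeb4
seq:11 @ bit 8 → (0xf5a2416b>>8)&0x7ff = 0x241
addr_hi:4 @ bit 4 → (0xf5a2416b>>4)&0xf = 0x6
kind:3 @ bit 1 → (0xf5a2416b>>1)&0x7 = 0x5  ←
ver:1 @ bit 0 → (0xf5a2416b>>0)&0x1 = 0x1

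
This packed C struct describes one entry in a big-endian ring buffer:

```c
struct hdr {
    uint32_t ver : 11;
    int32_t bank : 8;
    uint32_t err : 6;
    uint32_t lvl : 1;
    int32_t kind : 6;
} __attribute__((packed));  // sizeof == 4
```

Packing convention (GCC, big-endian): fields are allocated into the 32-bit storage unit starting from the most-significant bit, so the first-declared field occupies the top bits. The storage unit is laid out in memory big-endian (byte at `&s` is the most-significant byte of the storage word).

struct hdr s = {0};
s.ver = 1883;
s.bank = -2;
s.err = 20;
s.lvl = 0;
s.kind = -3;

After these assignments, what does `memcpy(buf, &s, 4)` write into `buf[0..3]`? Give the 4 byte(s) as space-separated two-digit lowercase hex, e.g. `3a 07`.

eb 7f ca 3d

ver (11b) val=1883 bits=0x75b at bit 21: 0xeb600000
bank (8b) val=-2 bits=0xfe at bit 13: 0xeb7fc000
err (6b) val=20 bits=0x14 at bit 7: 0xeb7fca00
lvl (1b) val=0 bits=0x0 at bit 6: 0xeb7fca00
kind (6b) val=-3 bits=0x3d at bit 0: 0xeb7fca3d
word = 0xeb7fca3d → big-endian bytes:
  [0]=0xeb  [1]=0x7f  [2]=0xca  [3]=0x3d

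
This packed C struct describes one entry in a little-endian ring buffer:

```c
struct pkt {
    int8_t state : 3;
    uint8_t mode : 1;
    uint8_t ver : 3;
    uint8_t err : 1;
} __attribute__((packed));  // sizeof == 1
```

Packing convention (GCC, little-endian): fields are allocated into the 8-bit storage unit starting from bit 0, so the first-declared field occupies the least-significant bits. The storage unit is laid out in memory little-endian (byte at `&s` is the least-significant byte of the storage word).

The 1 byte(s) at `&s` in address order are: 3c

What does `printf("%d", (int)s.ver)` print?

[0]=0x3c (little-endian) → word 0x3c
state:3 @ bit 0 → (0x3c>>0)&0x7 = 0x4
mode:1 @ bit 3 → (0x3c>>3)&0x1 = 0x1
ver:3 @ bit 4 → (0x3c>>4)&0x7 = 0x3  ←
err:1 @ bit 7 → (0x3c>>7)&0x1 = 0x0

3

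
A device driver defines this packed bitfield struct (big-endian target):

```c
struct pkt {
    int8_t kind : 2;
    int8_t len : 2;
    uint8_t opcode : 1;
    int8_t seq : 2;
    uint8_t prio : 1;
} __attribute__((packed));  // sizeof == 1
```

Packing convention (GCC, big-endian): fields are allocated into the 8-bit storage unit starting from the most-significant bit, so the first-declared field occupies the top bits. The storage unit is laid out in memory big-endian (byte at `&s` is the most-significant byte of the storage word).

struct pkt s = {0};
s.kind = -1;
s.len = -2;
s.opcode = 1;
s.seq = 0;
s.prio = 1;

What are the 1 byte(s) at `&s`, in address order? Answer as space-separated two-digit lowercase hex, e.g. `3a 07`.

kind (2b) val=-1 bits=0x3 at bit 6: 0xc0
len (2b) val=-2 bits=0x2 at bit 4: 0xe0
opcode (1b) val=1 bits=0x1 at bit 3: 0xe8
seq (2b) val=0 bits=0x0 at bit 1: 0xe8
prio (1b) val=1 bits=0x1 at bit 0: 0xe9
word = 0xe9 → big-endian bytes:
  [0]=0xe9

e9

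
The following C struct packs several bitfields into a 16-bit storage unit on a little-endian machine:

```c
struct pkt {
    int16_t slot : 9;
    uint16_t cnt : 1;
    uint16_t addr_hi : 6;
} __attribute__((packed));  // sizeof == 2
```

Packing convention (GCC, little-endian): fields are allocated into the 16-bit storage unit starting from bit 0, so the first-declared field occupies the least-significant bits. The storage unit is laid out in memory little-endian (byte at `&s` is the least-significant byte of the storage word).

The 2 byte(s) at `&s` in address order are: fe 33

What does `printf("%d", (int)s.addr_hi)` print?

[0]=0xfe [1]=0x33 (little-endian) → word 0x33fe
slot:9 @ bit 0 → (0x33fe>>0)&0x1ff = 0x1fe
cnt:1 @ bit 9 → (0x33fe>>9)&0x1 = 0x1
addr_hi:6 @ bit 10 → (0x33fe>>10)&0x3f = 0xc  ←

12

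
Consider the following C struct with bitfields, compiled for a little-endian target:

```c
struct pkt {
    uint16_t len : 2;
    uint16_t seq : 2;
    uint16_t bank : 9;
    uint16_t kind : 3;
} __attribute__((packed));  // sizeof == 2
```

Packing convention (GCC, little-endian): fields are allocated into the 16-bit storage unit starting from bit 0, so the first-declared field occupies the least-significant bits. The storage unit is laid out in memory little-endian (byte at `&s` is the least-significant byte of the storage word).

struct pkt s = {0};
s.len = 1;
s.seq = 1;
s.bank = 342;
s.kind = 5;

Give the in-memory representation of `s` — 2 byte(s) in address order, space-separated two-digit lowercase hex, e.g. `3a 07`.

65 b5

len:2 = 1 → 0x1 << 0 → word 0x0001
seq:2 = 1 → 0x1 << 2 → word 0x0005
bank:9 = 342 → 0x156 << 4 → word 0x1565
kind:3 = 5 → 0x5 << 13 → word 0xb565
word = 0xb565 → little-endian bytes:
  [0]=0x65  [1]=0xb5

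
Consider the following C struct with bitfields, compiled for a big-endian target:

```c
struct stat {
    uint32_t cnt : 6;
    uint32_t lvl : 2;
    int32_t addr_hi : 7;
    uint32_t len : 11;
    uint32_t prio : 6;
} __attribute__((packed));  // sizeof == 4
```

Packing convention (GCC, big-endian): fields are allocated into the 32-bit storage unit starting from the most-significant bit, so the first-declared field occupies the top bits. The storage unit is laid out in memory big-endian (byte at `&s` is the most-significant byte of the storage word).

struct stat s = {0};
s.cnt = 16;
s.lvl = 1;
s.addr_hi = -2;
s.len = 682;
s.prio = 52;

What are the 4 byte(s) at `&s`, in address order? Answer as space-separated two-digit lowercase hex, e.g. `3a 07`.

41 fc aa b4

cnt:6 = 16 → 0x10 << 26 → word 0x40000000
lvl:2 = 1 → 0x1 << 24 → word 0x41000000
addr_hi:7 = -2 → 0x7e << 17 → word 0x41fc0000
len:11 = 682 → 0x2aa << 6 → word 0x41fcaa80
prio:6 = 52 → 0x34 << 0 → word 0x41fcaab4
word = 0x41fcaab4 → big-endian bytes:
  [0]=0x41  [1]=0xfc  [2]=0xaa  [3]=0xb4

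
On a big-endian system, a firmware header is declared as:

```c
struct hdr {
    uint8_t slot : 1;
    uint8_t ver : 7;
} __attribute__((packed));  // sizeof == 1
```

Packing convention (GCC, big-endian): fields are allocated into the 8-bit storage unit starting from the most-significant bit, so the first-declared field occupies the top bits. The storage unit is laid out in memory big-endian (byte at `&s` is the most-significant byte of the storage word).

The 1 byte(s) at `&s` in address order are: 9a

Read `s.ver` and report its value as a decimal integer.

26

[0]=0x9a (big-endian) → word 0x9a
slot [7+:1] = (word>>7) & 0x1 = 1
ver [0+:7] = (word>>0) & 0x7f = 26  ←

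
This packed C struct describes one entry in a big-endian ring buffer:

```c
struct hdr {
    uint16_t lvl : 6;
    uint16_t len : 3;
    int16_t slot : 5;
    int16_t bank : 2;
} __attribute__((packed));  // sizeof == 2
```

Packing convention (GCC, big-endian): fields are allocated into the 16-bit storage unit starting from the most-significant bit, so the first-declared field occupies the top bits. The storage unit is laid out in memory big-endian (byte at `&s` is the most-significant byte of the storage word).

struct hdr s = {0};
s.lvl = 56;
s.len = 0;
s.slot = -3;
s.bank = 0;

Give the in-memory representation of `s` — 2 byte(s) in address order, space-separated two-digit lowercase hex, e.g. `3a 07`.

[10+:6] lvl=56 & 0x3f = 0x38; word=0xe000
[7+:3] len=0 & 0x7 = 0x0; word=0xe000
[2+:5] slot=-3 & 0x1f = 0x1d; word=0xe074
[0+:2] bank=0 & 0x3 = 0x0; word=0xe074
word = 0xe074 → big-endian bytes:
  [0]=0xe0  [1]=0x74

e0 74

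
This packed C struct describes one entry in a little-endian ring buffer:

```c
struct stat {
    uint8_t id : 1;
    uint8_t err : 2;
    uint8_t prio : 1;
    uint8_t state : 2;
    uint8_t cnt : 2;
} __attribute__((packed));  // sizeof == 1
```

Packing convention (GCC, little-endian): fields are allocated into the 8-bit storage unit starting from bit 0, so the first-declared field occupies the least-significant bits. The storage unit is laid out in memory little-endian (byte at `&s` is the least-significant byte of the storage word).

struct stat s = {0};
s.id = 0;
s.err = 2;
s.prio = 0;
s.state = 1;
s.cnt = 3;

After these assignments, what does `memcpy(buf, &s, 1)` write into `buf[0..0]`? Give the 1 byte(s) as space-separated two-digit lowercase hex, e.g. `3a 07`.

id (1b) val=0 bits=0x0 at bit 0: 0x00
err (2b) val=2 bits=0x2 at bit 1: 0x04
prio (1b) val=0 bits=0x0 at bit 3: 0x04
state (2b) val=1 bits=0x1 at bit 4: 0x14
cnt (2b) val=3 bits=0x3 at bit 6: 0xd4
word = 0xd4 → little-endian bytes:
  [0]=0xd4

d4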